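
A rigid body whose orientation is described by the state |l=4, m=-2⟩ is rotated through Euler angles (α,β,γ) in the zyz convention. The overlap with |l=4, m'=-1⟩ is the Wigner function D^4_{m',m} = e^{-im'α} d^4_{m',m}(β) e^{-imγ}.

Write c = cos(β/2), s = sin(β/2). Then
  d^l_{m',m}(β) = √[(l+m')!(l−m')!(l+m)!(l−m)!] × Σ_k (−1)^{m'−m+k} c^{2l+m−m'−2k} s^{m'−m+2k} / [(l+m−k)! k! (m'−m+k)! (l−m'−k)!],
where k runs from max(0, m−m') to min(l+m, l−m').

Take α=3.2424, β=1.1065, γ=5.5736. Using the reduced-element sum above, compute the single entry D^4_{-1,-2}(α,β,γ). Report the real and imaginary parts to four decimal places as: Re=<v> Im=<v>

First d^4_{-1,-2}(β=1.1065), then the phase factors e^{-i(-1)α} and e^{-i(-2)γ}:
Half-angle: c=0.850821, s=0.525455. N=√(6·120·2·720)=1018.233765
Admissible k: 0..2 (factorial args all ≥0)
  k=0: (−1)^1·1018.2338/(240)·0.8508^7·0.5255^1 = -0.719516
  k=1: (−1)^2·1018.2338/(48)·0.8508^5·0.5255^3 = +1.372161
  k=2: (−1)^3·1018.2338/(72)·0.8508^3·0.5255^5 = -0.348906
d^4_{-1,-2}(1.1065) = -0.719516 +1.372161 -0.348906 = +0.303739
Attach z-rotation phases: D = e^{-i(-1)(3.2424)}·(+0.303739)·e^{-i(-2)(5.5736)} = -0.075862+0.294113i

Re=-0.0759 Im=0.2941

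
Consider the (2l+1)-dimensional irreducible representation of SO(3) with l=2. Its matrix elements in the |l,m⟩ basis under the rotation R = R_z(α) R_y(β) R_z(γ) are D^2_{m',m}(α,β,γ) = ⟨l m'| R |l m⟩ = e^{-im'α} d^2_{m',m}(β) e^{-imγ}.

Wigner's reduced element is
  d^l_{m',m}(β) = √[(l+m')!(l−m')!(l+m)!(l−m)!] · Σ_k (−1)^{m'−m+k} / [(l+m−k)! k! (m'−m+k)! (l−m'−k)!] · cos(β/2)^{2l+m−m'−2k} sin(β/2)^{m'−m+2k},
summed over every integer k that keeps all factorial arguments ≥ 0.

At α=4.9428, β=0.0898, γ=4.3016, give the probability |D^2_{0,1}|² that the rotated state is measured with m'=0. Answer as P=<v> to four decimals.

P=0.0120

Split into d^2_{0,1}(β=0.0898) × two z-phases.
Half-angle: c=0.998992, s=0.044885. N=√(2·2·6·1)=4.898979
The bounds max(0,m−m')=1 and min(l+m,l−m')=2 give 2 terms
  k=1: (−1)^0·4.8990/(2)·0.9990^3·0.0449^1 = +0.109613
  k=2: (−1)^1·4.8990/(2)·0.9990^1·0.0449^3 = -0.000221
d^2_{0,1}(0.0898) = +0.109613 -0.000221 = +0.109392
|D^2_{0,1}|² = |d^2_{0,1}(β)|² = (+0.109392)² = 0.011967 (the z-rotation phases have unit modulus)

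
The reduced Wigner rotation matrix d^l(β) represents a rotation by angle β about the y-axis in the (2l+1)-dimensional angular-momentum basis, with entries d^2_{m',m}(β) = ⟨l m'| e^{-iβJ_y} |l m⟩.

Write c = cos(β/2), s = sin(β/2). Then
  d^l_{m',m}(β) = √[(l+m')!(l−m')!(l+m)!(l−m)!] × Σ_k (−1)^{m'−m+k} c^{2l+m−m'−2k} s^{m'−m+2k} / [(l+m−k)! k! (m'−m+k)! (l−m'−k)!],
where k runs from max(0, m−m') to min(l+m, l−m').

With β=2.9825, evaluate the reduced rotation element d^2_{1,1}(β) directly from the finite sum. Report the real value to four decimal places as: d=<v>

d=-0.0188

d^2_{1,1}(β=2.9825) via Wigner's sum:
With c≡cos(β/2)=0.079462 and s≡sin(β/2)=0.996838, N=[6·1·6·1]^{1/2}=6.000000
k: max(0,(1)−(1))=0 … min(2+(1),2−(1))=1
  k=0: (−1)^0·6.0000/(6)·0.0795^4·0.9968^0 = +0.000040
  k=1: (−1)^1·6.0000/(2)·0.0795^2·0.9968^2 = -0.018823
d^2_{1,1}(2.9825) = +0.000040 -0.018823 = -0.018783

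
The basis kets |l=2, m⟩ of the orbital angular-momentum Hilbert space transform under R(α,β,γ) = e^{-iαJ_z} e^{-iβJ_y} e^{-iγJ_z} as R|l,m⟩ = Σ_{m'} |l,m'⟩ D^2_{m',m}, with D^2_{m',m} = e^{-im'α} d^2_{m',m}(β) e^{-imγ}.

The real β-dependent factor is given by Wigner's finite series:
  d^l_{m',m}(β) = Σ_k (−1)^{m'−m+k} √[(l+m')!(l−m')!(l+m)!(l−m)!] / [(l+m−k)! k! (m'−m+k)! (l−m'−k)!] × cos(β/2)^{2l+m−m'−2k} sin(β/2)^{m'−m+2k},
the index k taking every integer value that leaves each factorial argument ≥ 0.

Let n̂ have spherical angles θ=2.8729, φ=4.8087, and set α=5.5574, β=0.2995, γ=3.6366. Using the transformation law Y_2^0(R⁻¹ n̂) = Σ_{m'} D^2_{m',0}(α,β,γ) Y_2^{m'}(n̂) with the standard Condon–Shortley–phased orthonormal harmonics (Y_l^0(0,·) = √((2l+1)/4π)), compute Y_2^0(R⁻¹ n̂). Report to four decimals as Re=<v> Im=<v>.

Need the full column D^2_{m',0} for m'=−2..2 at α=5.5574, β=0.2995, γ=3.6366.
cos(β/2)=0.988808, sin(β/2)=0.149191
d^2_{-2,0}: single k=2 term ⇒ +0.053307;  D = +0.006341-0.052929i
d^2_{-1,0}: k∈[1..2] ⇒ +0.353309 -0.008043 = +0.345266;  D = +0.258251-0.229161i
d^2_{0,0}: k∈[0..2] ⇒ +0.955980 -0.087050 +0.000495 = +0.869425;  D = +0.869425+0.000000i
d^2_{1,0}: k∈[0..1] ⇒ -0.353309 +0.008043 = -0.345266;  D = -0.258251-0.229161i
d^2_{2,0}: single k=0 term ⇒ +0.053307;  D = +0.006341+0.052929i
Y_2^{m'}(θ=2.8729,φ=4.8087) and Σ D·Y over m':
  (+0.0063-0.0529i)·(-0.0267+0.0052i)  (+0.2583-0.2292i)·(-0.0190-0.1968i)  (+0.8694+0.0000i)·(+0.5641+0.0000i)  (-0.2583-0.2292i)·(+0.0190-0.1968i)  (+0.0063+0.0529i)·(-0.0267-0.0052i)
Y_2^0(R⁻¹ n̂) = +0.390632+0.000000i

Re=0.3906 Im=0.0000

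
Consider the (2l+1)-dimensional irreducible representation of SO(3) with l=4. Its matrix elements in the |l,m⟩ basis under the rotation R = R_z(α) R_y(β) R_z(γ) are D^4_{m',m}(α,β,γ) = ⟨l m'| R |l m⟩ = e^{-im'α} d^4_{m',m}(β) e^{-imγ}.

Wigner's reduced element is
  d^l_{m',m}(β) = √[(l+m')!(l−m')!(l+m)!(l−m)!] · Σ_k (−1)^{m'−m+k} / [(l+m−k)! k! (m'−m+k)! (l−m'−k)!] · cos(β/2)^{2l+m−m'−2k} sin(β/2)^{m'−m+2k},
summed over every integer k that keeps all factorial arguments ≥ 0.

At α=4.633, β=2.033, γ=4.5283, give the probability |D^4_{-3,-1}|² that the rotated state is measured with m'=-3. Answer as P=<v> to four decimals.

P=0.1670

D^4_{-3,-1}(4.633,2.033,4.5283) = e^{-i·-3·4.633}·d^4_{-3,-1}(2.033)·e^{-i·-1·4.5283}. Compute d first:
c=cos(2.033/2)=0.526345, s=sin(2.033/2)=0.850271; N=√[1·5040·6·120]=1904.940944
k: max(0,(-1)−(-3))=2 … min(4+(-1),4−(-3))=3
  k=2: (−1)^0·1904.9409/(240)·0.5263^6·0.8503^2 = +0.122014
  k=3: (−1)^1·1904.9409/(144)·0.5263^4·0.8503^4 = -0.530678
d^4_{-3,-1}(2.033) = +0.122014 -0.530678 = -0.408664
|D^4_{-3,-1}|² = |d^4_{-3,-1}(β)|² = (-0.408664)² = 0.167006 (the z-rotation phases have unit modulus)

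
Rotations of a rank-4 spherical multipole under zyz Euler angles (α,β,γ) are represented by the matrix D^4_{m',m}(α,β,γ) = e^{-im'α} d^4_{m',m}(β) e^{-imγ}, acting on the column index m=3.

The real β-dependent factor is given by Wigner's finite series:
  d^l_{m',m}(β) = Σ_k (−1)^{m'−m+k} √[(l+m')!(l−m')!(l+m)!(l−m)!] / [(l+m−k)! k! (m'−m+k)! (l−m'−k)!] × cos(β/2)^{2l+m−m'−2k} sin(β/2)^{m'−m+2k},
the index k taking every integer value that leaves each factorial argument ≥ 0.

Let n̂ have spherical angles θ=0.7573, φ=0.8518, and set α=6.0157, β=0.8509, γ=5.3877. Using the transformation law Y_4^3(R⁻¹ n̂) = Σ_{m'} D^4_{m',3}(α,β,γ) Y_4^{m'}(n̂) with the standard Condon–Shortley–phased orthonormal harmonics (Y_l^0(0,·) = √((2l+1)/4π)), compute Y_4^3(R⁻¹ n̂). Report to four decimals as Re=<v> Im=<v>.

Re=0.2789 Im=-0.1469

Need the full column D^4_{m',3} for m'=−4..4 at α=6.0157, β=0.8509, γ=5.3877.
cos(β/2)=0.910853, sin(β/2)=0.412731
d^4_{-4,3}: single k=7 term ⇒ +0.005256;  D = -0.000240+0.005251i
d^4_{-3,3}: k∈[6..7] ⇒ +0.028708 -0.000842 = +0.027865;  D = -0.008586+0.026510i
d^4_{-2,3}: k∈[5..6] ⇒ +0.101593 -0.006953 = +0.094640;  D = -0.051920+0.079127i
d^4_{-1,3}: k∈[4..5] ⇒ +0.264228 -0.032551 = +0.231677;  D = -0.173775+0.153221i
d^4_{0,3}: k∈[3..4] ⇒ +0.521562 -0.107089 = +0.414474;  D = -0.372281+0.182196i
d^4_{1,3}: k∈[2..3] ⇒ +0.772136 -0.264228 = +0.507908;  D = -0.498991+0.094751i
d^4_{2,3}: k∈[1..2] ⇒ +0.803284 -0.494797 = +0.308487;  D = -0.307504-0.024602i
d^4_{3,3}: k∈[0..1] ⇒ +0.473791 -0.680960 = -0.207169;  D = +0.194799+0.070516i
d^4_{4,3}: single k=0 term ⇒ -0.607226;  D = +0.496034+0.350247i
Y_4^{m'}(θ=0.7573,φ=0.8518) and Σ D·Y over m':
  (-0.0002+0.0053i)·(-0.0951+0.0259i)  (-0.0086+0.0265i)·(-0.2456-0.1631i)  (-0.0519+0.0791i)·(-0.0564-0.4220i)  (-0.1738+0.1532i)·(+0.1084-0.1238i)  (-0.3723+0.1822i)·(-0.3260+0.0000i)  (-0.4990+0.0948i)·(-0.1084-0.1238i)  (-0.3075-0.0246i)·(-0.0564+0.4220i)  (+0.1948+0.0705i)·(+0.2456-0.1631i)  (+0.4960+0.3502i)·(-0.0951-0.0259i)
Y_4^3(R⁻¹ n̂) = +0.278902-0.146914i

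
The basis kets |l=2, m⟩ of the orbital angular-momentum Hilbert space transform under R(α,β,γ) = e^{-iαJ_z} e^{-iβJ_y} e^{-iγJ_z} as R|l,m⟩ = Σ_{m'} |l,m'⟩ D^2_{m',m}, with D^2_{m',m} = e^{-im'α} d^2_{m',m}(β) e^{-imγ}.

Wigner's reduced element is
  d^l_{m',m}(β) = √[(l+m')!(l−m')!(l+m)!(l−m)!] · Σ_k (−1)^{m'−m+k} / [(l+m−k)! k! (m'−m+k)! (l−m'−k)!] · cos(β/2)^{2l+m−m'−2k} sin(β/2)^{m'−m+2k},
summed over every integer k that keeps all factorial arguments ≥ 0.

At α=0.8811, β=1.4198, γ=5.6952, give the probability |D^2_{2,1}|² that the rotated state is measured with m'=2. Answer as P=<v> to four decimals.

P=0.3234

Split into d^2_{2,1}(β=1.4198) × two z-phases.
c=cos(1.4198/2)=0.758427, s=sin(1.4198/2)=0.651758; N=√[24·1·6·1]=12.000000
Admissible k: 0..0 (factorial args all ≥0)
  k=0: (−1)^1·12.0000/(6)·0.7584^3·0.6518^1 = -0.568667
d^2_{2,1}(1.4198) = -0.568667
|D^2_{2,1}|² = |d^2_{2,1}(β)|² = (-0.568667)² = 0.323382 (the z-rotation phases have unit modulus)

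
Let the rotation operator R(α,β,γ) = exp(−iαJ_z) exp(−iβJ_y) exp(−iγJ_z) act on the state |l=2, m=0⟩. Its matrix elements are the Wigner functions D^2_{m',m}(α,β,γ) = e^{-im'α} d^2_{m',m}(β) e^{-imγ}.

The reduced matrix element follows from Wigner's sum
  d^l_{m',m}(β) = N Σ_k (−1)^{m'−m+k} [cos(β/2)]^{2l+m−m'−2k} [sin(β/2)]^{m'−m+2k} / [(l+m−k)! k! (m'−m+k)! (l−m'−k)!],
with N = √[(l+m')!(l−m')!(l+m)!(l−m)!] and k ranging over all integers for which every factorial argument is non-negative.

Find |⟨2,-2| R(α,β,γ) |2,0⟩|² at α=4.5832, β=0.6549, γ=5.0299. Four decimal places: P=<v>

D^2_{-2,0}(4.5832,0.6549,5.0299) = e^{-i·-2·4.5832}·d^2_{-2,0}(0.6549)·e^{-i·0·5.0299}. Compute d first:
With c≡cos(β/2)=0.946866 and s≡sin(β/2)=0.321630, N=[1·24·2·2]^{1/2}=9.797959
The bounds max(0,m−m')=2 and min(l+m,l−m')=2 give 1 term
  k=2: (−1)^0·9.7980/(4)·0.9469^2·0.3216^2 = +0.227177
d^2_{-2,0}(0.6549) = +0.227177
|D^2_{-2,0}|² = |d^2_{-2,0}(β)|² = (+0.227177)² = 0.051609 (the z-rotation phases have unit modulus)

P=0.0516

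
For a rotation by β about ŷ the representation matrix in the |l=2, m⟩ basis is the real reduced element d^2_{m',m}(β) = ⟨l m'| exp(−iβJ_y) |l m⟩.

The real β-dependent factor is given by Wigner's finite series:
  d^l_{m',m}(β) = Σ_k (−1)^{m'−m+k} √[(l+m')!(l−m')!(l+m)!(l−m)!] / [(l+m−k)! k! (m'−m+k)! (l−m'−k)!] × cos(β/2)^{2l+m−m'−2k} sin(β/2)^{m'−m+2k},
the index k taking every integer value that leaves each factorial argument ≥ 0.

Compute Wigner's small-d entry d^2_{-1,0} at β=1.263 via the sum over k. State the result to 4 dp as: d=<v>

d=0.3536

d^2_{-1,0}(β=1.263) via Wigner's sum:
Half-angle: c=0.807143, s=0.590356. N=√(1·6·2·2)=4.898979
The bounds max(0,m−m')=1 and min(l+m,l−m')=2 give 2 terms
  k=1: (−1)^0·4.8990/(2)·0.8071^3·0.5904^1 = +0.760398
  k=2: (−1)^1·4.8990/(2)·0.8071^1·0.5904^3 = -0.406788
d^2_{-1,0}(1.263) = +0.760398 -0.406788 = +0.353610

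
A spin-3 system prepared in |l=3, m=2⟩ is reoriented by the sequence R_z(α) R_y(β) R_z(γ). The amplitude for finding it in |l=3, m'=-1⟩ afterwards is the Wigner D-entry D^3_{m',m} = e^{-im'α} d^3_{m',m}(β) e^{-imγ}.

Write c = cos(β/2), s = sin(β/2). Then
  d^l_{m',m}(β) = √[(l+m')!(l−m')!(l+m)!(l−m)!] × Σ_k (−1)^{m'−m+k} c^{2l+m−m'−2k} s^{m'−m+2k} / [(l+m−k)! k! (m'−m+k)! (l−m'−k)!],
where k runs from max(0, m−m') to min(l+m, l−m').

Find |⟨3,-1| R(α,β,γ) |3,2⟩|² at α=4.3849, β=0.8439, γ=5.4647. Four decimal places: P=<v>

D^3_{-1,2}(4.3849,0.8439,5.4647) = e^{-i·-1·4.3849}·d^3_{-1,2}(0.8439)·e^{-i·2·5.4647}. Compute d first:
Half-angle: c=0.912292, s=0.409540. N=√(2·24·120·1)=75.894664
k∈{3,4} keeps every argument non-negative
  k=3: (−1)^0·75.8947/(12)·0.9123^3·0.4095^3 = +0.329854
  k=4: (−1)^1·75.8947/(24)·0.9123^1·0.4095^5 = -0.033237
d^3_{-1,2}(0.8439) = +0.329854 -0.033237 = +0.296617
|D^3_{-1,2}|² = |d^3_{-1,2}(β)|² = (+0.296617)² = 0.087982 (the z-rotation phases have unit modulus)

P=0.0880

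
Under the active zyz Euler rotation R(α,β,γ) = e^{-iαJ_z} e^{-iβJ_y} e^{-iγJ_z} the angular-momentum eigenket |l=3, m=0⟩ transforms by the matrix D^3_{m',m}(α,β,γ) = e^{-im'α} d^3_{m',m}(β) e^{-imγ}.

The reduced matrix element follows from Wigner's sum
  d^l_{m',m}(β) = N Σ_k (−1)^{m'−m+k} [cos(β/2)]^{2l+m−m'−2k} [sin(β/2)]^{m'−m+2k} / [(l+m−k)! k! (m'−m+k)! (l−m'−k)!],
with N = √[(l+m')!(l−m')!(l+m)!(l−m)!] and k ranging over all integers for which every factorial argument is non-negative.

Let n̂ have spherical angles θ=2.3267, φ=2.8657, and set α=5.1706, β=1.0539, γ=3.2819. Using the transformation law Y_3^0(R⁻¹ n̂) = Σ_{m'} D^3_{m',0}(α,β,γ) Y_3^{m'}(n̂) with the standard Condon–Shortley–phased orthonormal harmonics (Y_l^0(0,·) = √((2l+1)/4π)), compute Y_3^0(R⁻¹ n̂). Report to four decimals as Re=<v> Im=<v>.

Need the full column D^3_{m',0} for m'=−3..3 at α=5.1706, β=1.0539, γ=3.2819.
cos(β/2)=0.864345, sin(β/2)=0.502899
d^3_{-3,0}: single k=3 term ⇒ +0.367299;  D = -0.360255+0.071589i
d^3_{-2,0}: k∈[2..3] ⇒ +0.773163 -0.261734 = +0.511430;  D = -0.311288-0.405783i
d^3_{-1,0}: k∈[1..3] ⇒ +0.840441 -0.853526 +0.096313 = +0.083228;  D = +0.036815-0.074643i
d^3_{0,0}: k∈[0..3] ⇒ +0.416987 -1.270437 +0.430072 -0.016177 = -0.439555;  D = -0.439555+0.000000i
d^3_{1,0}: k∈[0..2] ⇒ -0.840441 +0.853526 -0.096313 = -0.083228;  D = -0.036815-0.074643i
d^3_{2,0}: k∈[0..1] ⇒ +0.773163 -0.261734 = +0.511430;  D = -0.311288+0.405783i
d^3_{3,0}: single k=0 term ⇒ -0.367299;  D = +0.360255+0.071589i
Y_3^{m'}(θ=2.3267,φ=2.8657) and Σ D·Y over m':
  (-0.3603+0.0716i)·(-0.1088-0.1184i)  (-0.3113-0.4058i)·(-0.3161-0.1946i)  (+0.0368-0.0746i)·(-0.3061-0.0866i)  (-0.4396+0.0000i)·(+0.1657+0.0000i)  (-0.0368-0.0746i)·(+0.3061-0.0866i)  (-0.3113+0.4058i)·(-0.3161+0.1946i)  (+0.3603+0.0716i)·(+0.1088-0.1184i)
Y_3^0(R⁻¹ n̂) = +0.025878+0.000000i

Re=0.0259 Im=0.0000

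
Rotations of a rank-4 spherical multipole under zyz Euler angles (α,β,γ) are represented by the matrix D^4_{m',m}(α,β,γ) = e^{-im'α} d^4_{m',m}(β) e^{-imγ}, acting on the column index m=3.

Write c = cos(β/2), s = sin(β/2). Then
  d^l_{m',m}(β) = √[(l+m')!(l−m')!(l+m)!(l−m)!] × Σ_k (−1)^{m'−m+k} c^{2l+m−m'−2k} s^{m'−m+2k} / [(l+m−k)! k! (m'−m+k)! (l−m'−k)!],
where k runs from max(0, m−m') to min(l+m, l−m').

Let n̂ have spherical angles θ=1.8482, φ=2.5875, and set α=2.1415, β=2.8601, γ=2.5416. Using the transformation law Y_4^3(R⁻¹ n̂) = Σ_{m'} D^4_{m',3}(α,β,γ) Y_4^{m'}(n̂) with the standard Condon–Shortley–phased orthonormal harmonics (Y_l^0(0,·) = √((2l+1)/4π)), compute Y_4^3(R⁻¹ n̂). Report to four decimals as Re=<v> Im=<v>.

Re=-0.3887 Im=-0.1188

Need the full column D^4_{m',3} for m'=−4..4 at α=2.1415, β=2.8601, γ=2.5416.
cos(β/2)=0.140282, sin(β/2)=0.990112
d^4_{-4,3}: single k=7 term ⇒ +0.370115;  D = +0.217930+0.299151i
d^4_{-3,3}: k∈[6..7] ⇒ +0.129780 -0.923577 = -0.793797;  D = -0.287417+0.739936i
d^4_{-2,3}: k∈[5..6] ⇒ +0.029486 -0.489616 = -0.460130;  D = +0.450939-0.091507i
d^4_{-1,3}: k∈[4..5] ⇒ +0.004923 -0.147157 = -0.142233;  D = -0.099107-0.102020i
d^4_{0,3}: k∈[3..4] ⇒ +0.000624 -0.031081 = -0.030457;  D = -0.006919+0.029660i
d^4_{1,3}: k∈[2..3] ⇒ +0.000059 -0.004923 = -0.004864;  D = +0.004583-0.001629i
d^4_{2,3}: k∈[1..2] ⇒ +0.000004 -0.000592 = -0.000588;  D = -0.000465-0.000360i
d^4_{3,3}: k∈[0..1] ⇒ +0.000000 -0.000052 = -0.000052;  D = -0.000005+0.000052i
d^4_{4,3}: single k=0 term ⇒ -0.000003;  D = +0.000003-0.000001i
Y_4^{m'}(θ=1.8482,φ=2.5875) and Σ D·Y over m':
  (+0.2179+0.2992i)·(-0.2278+0.3024i)  (-0.2874+0.7399i)·(-0.0279+0.3037i)  (+0.4509-0.0915i)·(-0.0656-0.1315i)  (-0.0991-0.1020i)·(-0.2623-0.1623i)  (-0.0069+0.0297i)·(+0.1002+0.0000i)  (+0.0046-0.0016i)·(+0.2623-0.1623i)  (-0.0005-0.0004i)·(-0.0656+0.1315i)  (-0.0000+0.0001i)·(+0.0279+0.3037i)  (+0.0000-0.0000i)·(-0.2278-0.3024i)
Y_4^3(R⁻¹ n̂) = -0.388692-0.118846i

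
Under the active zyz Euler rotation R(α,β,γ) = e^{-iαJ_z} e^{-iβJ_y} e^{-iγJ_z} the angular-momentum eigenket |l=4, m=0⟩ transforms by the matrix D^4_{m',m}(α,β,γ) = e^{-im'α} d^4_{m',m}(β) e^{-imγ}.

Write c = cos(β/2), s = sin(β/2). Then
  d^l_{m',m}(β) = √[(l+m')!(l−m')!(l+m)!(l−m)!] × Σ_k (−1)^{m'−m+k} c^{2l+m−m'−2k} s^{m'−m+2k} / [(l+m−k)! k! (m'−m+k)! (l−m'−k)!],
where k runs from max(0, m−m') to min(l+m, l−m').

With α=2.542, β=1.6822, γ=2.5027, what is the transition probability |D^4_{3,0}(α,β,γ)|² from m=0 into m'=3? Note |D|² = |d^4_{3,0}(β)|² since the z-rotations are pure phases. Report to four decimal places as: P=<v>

P=0.0260

D^4_{3,0}(2.542,1.6822,2.5027) = e^{-i·3·2.542}·d^4_{3,0}(1.6822)·e^{-i·0·2.5027}. Compute d first:
Half-angle: c=0.666643, s=0.745377. N=√(5040·1·24·24)=1703.830978
k∈{0,1} keeps every argument non-negative
  k=0: (−1)^3·1703.8310/(144)·0.6666^5·0.7454^3 = -0.645148
  k=1: (−1)^4·1703.8310/(144)·0.6666^3·0.7454^5 = +0.806537
d^4_{3,0}(1.6822) = -0.645148 +0.806537 = +0.161389
|D^4_{3,0}|² = |d^4_{3,0}(β)|² = (+0.161389)² = 0.026046 (the z-rotation phases have unit modulus)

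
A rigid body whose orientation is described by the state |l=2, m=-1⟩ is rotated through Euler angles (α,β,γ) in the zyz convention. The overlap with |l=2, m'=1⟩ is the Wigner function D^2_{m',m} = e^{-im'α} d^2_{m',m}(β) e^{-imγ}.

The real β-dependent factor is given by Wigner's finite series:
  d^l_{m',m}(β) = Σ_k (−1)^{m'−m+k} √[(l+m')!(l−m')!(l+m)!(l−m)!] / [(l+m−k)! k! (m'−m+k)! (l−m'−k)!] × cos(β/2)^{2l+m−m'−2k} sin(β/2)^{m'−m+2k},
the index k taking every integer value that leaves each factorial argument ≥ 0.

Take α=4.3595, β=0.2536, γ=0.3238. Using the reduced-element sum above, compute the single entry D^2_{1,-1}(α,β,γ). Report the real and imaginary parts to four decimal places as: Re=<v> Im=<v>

Split into d^2_{1,-1}(β=0.2536) × two z-phases.
With c≡cos(β/2)=0.991972 and s≡sin(β/2)=0.126460, N=[6·1·1·6]^{1/2}=6.000000
The bounds max(0,m−m')=0 and min(l+m,l−m')=1 give 2 terms
  k=0: (−1)^2·6.0000/(2)·0.9920^2·0.1265^2 = +0.047210
  k=1: (−1)^3·6.0000/(6)·0.9920^0·0.1265^4 = -0.000256
d^2_{1,-1}(0.2536) = +0.047210 -0.000256 = +0.046954
Phases: e^{-i·(1)·4.3595}=-0.345610+0.938378i, e^{-i·(-1)·0.3238}=+0.948033+0.318171i ⇒ D=-0.029403+0.036608i

Re=-0.0294 Im=0.0366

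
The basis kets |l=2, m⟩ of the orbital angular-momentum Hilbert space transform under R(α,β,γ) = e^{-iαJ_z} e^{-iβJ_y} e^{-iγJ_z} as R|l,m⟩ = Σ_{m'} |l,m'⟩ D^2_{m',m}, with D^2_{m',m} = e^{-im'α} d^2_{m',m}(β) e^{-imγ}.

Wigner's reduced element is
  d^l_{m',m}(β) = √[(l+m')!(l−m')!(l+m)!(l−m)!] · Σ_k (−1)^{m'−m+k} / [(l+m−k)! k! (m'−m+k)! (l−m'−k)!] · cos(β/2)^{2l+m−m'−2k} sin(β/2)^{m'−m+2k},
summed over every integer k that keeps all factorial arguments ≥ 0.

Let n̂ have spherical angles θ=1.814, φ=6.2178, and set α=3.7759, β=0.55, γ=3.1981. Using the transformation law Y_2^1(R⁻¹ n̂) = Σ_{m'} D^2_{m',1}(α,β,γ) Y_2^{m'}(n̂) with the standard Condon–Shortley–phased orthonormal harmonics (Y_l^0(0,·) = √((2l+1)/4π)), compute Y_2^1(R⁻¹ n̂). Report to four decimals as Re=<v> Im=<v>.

Need the full column D^2_{m',1} for m'=−2..2 at α=3.7759, β=0.55, γ=3.1981.
cos(β/2)=0.962425, sin(β/2)=0.271547
d^2_{-2,1}: single k=3 term ⇒ +0.038542;  D = -0.013530-0.036089i
d^2_{-1,1}: k∈[2..3] ⇒ +0.204901 -0.005437 = +0.199464;  D = +0.167084+0.108944i
d^2_{0,1}: k∈[1..2] ⇒ +0.592955 -0.047204 = +0.545751;  D = -0.544880+0.030823i
d^2_{1,1}: k∈[0..1] ⇒ +0.857962 -0.204901 = +0.653060;  D = +0.503331-0.416107i
d^2_{2,1}: single k=0 term ⇒ -0.484145;  D = +0.117749-0.469608i
Y_2^{m'}(θ=1.814,φ=6.2178) and Σ D·Y over m':
  (-0.0135-0.0361i)·(+0.3608+0.0474i)  (+0.1671+0.1089i)·(-0.1802-0.0118i)  (-0.5449+0.0308i)·(-0.2605+0.0000i)  (+0.5033-0.4161i)·(+0.1802-0.0118i)  (+0.1177-0.4696i)·(+0.3608-0.0474i)
Y_2^1(R⁻¹ n̂) = +0.215943-0.299211i

Re=0.2159 Im=-0.2992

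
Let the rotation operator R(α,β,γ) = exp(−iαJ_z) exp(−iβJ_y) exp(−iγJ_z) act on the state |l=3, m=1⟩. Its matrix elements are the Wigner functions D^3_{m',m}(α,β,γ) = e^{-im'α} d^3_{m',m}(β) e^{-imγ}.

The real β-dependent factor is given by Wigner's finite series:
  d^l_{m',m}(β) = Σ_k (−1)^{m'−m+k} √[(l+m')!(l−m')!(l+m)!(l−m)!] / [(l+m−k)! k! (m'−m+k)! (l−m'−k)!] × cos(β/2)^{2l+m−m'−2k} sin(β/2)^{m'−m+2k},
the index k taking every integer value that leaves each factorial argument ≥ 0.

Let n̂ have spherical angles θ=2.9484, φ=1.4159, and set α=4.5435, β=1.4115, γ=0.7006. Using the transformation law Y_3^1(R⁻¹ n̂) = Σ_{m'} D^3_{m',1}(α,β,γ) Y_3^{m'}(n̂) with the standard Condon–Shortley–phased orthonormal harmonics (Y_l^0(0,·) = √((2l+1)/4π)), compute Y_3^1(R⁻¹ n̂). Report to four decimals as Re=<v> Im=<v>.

Need the full column D^3_{m',1} for m'=−3..3 at α=4.5435, β=1.4115, γ=0.7006.
cos(β/2)=0.761125, sin(β/2)=0.648605
d^3_{-3,1}: single k=4 term ⇒ +0.397081;  D = +0.371131+0.141192i
d^3_{-2,1}: k∈[3..4] ⇒ +0.760920 -0.276285 = +0.484635;  D = -0.246010+0.417553i
d^3_{-1,1}: k∈[2..4] ⇒ +0.847103 -0.820206 +0.074453 = +0.101350;  D = -0.077431-0.065393i
d^3_{0,1}: k∈[1..3] ⇒ +0.573920 -1.250319 +0.302655 = -0.373744;  D = -0.285711+0.240944i
d^3_{1,1}: k∈[0..2] ⇒ +0.194418 -1.129471 +0.615155 = -0.319898;  D = -0.162191-0.275733i
d^3_{2,1}: k∈[0..1] ⇒ -0.523915 +0.760920 = +0.237005;  D = -0.221576+0.084116i
d^3_{3,1}: single k=0 term ⇒ +0.546803;  D = -0.105380-0.536552i
Y_3^{m'}(θ=2.9484,φ=1.4159) and Σ D·Y over m':
  (+0.3711+0.1412i)·(-0.0013+0.0026i)  (-0.2460+0.4176i)·(+0.0352+0.0113i)  (-0.0774-0.0654i)·(+0.0365-0.2339i)  (-0.2857+0.2409i)·(-0.6650+0.0000i)  (-0.1622-0.2757i)·(-0.0365-0.2339i)  (-0.2216+0.0841i)·(+0.0352-0.0113i)  (-0.1054-0.5366i)·(+0.0013+0.0026i)
Y_3^1(R⁻¹ n̂) = +0.093478-0.079290i

Re=0.0935 Im=-0.0793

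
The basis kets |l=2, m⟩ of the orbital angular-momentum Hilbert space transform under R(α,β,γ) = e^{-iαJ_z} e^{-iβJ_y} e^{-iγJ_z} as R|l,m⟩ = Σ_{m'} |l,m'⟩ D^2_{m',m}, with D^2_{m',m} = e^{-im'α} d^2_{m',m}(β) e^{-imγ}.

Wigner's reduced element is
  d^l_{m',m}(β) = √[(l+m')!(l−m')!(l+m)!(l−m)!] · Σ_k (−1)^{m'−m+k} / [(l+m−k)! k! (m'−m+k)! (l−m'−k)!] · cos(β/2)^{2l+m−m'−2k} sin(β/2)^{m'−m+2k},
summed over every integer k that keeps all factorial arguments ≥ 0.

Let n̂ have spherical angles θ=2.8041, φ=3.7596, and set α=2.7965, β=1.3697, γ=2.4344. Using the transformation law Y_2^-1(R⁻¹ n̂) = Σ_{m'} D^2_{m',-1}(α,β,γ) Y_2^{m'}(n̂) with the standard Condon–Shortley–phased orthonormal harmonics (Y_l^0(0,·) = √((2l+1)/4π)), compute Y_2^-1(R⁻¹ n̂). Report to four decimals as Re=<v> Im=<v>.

Re=0.0014 Im=-0.0021

Need the full column D^2_{m',-1} for m'=−2..2 at α=2.7965, β=1.3697, γ=2.4344.
cos(β/2)=0.774514, sin(β/2)=0.632557
d^2_{-2,-1}: single k=1 term ⇒ +0.587783;  D = -0.101422+0.578967i
d^2_{-1,-1}: k∈[0..1] ⇒ +0.359846 -0.720077 = -0.360231;  D = -0.178526+0.312881i
d^2_{0,-1}: k∈[0..1] ⇒ -0.719885 +0.480179 = -0.239705;  D = +0.182221-0.155737i
d^2_{1,-1}: k∈[0..1] ⇒ +0.720077 -0.160103 = +0.559974;  D = +0.523663-0.198365i
d^2_{2,-1}: single k=0 term ⇒ -0.392065;  D = +0.392008-0.006668i
Y_2^{m'}(θ=2.8041,φ=3.7596) and Σ D·Y over m':
  (-0.1014+0.5790i)·(+0.0139-0.0400i)  (-0.1785+0.3129i)·(+0.1967-0.1399i)  (+0.1822-0.1557i)·(+0.5270+0.0000i)  (+0.5237-0.1984i)·(-0.1967-0.1399i)  (+0.3920-0.0067i)·(+0.0139+0.0400i)
Y_2^-1(R⁻¹ n̂) = +0.001381-0.002071i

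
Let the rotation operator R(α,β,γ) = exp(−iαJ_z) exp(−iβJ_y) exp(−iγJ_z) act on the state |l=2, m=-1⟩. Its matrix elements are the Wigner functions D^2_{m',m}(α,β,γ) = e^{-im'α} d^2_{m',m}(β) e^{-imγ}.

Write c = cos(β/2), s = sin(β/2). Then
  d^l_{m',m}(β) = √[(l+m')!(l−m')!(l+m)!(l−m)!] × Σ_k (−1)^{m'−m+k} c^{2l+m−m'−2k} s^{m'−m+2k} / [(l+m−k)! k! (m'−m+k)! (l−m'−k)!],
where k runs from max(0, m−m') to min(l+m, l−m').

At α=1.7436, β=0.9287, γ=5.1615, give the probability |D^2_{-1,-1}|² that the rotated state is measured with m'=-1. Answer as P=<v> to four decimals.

Split into d^2_{-1,-1}(β=0.9287) × two z-phases.
c=cos(0.9287/2)=0.894113, s=sin(0.9287/2)=0.447842; N=√[1·6·1·6]=6.000000
Admissible k: 0..1 (factorial args all ≥0)
  k=0: (−1)^0·6.0000/(6)·0.8941^4·0.4478^0 = +0.639101
  k=1: (−1)^1·6.0000/(2)·0.8941^2·0.4478^2 = -0.481011
d^2_{-1,-1}(0.9287) = +0.639101 -0.481011 = +0.158090
|D^2_{-1,-1}|² = |d^2_{-1,-1}(β)|² = (+0.158090)² = 0.024992 (the z-rotation phases have unit modulus)

P=0.0250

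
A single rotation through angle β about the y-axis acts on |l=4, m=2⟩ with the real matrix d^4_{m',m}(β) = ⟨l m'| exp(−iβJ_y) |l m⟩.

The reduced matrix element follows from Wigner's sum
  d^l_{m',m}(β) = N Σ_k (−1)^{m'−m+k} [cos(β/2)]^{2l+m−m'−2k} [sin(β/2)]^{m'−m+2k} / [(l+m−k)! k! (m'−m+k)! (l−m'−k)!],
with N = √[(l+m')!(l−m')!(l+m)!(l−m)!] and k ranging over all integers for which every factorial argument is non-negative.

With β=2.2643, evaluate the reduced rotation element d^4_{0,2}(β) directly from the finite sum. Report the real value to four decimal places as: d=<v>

d^4_{0,2}(β=2.2643) via Wigner's sum:
With c≡cos(β/2)=0.424714 and s≡sin(β/2)=0.905327, N=[24·24·720·2]^{1/2}=910.735966
The bounds max(0,m−m')=2 and min(l+m,l−m')=4 give 3 terms
  k=2: (−1)^0·910.7360/(96)·0.4247^6·0.9053^2 = +0.045637
  k=3: (−1)^1·910.7360/(36)·0.4247^4·0.9053^4 = -0.552968
  k=4: (−1)^2·910.7360/(96)·0.4247^2·0.9053^6 = +0.942213
d^4_{0,2}(2.2643) = +0.045637 -0.552968 +0.942213 = +0.434881

d=0.4349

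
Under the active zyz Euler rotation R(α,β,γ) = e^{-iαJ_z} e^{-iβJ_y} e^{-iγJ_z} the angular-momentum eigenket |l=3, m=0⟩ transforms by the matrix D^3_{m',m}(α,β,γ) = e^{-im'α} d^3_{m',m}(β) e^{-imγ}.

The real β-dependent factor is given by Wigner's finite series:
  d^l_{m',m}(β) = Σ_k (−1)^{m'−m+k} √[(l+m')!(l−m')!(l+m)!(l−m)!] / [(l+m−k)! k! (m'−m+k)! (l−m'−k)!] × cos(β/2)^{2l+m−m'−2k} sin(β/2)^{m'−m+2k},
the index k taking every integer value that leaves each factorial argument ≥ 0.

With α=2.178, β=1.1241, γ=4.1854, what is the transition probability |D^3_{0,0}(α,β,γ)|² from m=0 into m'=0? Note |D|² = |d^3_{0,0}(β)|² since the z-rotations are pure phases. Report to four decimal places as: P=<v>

First d^3_{0,0}(β=1.1241), then the phase factors e^{-i(0)α} and e^{-i(0)γ}:
Half-angle: c=0.846164, s=0.532922. N=√(6·6·6·6)=36.000000
k: max(0,(0)−(0))=0 … min(3+(0),3−(0))=3
  k=0: (−1)^0·36.0000/(36)·0.8462^6·0.5329^0 = +0.367053
  k=1: (−1)^1·36.0000/(4)·0.8462^4·0.5329^2 = -1.310354
  k=2: (−1)^2·36.0000/(4)·0.8462^2·0.5329^4 = +0.519764
  k=3: (−1)^3·36.0000/(36)·0.8462^0·0.5329^6 = -0.022908
d^3_{0,0}(1.1241) = +0.367053 -1.310354 +0.519764 -0.022908 = -0.446445
|D^3_{0,0}|² = |d^3_{0,0}(β)|² = (-0.446445)² = 0.199313 (the z-rotation phases have unit modulus)

P=0.1993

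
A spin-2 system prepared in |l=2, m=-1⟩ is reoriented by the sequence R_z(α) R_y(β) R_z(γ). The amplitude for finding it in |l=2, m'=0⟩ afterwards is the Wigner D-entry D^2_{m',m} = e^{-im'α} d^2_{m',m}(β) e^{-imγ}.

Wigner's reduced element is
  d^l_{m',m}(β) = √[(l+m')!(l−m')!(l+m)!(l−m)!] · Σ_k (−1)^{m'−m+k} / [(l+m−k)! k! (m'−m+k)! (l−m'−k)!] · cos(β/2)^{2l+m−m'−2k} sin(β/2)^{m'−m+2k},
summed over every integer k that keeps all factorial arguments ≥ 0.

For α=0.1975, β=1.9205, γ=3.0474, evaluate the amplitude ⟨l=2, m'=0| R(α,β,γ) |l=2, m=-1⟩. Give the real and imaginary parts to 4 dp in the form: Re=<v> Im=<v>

D^2_{0,-1}(0.1975,1.9205,3.0474) = e^{-i·0·0.1975}·d^2_{0,-1}(1.9205)·e^{-i·-1·3.0474}. Compute d first:
With c≡cos(β/2)=0.573315 and s≡sin(β/2)=0.819335, N=[2·2·1·6]^{1/2}=4.898979
Admissible k: 0..1 (factorial args all ≥0)
  k=0: (−1)^1·4.8990/(2)·0.5733^3·0.8193^1 = -0.378196
  k=1: (−1)^2·4.8990/(2)·0.5733^1·0.8193^3 = +0.772420
d^2_{0,-1}(1.9205) = -0.378196 +0.772420 = +0.394224
D = (+1.000000+0.000000i)·(+0.394224)·(-0.995567+0.094053i) = -0.392476+0.037078i

Re=-0.3925 Im=0.0371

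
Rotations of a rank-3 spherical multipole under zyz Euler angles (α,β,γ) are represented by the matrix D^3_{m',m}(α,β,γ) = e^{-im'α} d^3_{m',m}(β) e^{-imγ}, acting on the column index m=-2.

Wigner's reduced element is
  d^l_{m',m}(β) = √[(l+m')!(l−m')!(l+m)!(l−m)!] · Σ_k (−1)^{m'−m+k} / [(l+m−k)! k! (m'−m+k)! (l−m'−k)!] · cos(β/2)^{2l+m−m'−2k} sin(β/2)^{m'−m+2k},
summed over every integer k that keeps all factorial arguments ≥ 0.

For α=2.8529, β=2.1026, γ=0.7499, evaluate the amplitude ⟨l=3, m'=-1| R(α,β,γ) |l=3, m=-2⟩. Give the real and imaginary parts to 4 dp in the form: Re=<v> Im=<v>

Re=-0.1490 Im=-0.3963

First d^3_{-1,-2}(β=2.1026), then the phase factors e^{-i(-1)α} and e^{-i(-2)γ}:
c=cos(2.1026/2)=0.496443, s=sin(2.1026/2)=0.868069; N=√[2·24·1·120]=75.894664
The bounds max(0,m−m')=0 and min(l+m,l−m')=1 give 2 terms
  k=0: (−1)^1·75.8947/(24)·0.4964^5·0.8681^1 = -0.082775
  k=1: (−1)^2·75.8947/(12)·0.4964^3·0.8681^3 = +0.506176
d^3_{-1,-2}(2.1026) = -0.082775 +0.506176 = +0.423400
Attach z-rotation phases: D = e^{-i(-1)(2.8529)}·(+0.423400)·e^{-i(-2)(0.7499)} = -0.149030-0.396305i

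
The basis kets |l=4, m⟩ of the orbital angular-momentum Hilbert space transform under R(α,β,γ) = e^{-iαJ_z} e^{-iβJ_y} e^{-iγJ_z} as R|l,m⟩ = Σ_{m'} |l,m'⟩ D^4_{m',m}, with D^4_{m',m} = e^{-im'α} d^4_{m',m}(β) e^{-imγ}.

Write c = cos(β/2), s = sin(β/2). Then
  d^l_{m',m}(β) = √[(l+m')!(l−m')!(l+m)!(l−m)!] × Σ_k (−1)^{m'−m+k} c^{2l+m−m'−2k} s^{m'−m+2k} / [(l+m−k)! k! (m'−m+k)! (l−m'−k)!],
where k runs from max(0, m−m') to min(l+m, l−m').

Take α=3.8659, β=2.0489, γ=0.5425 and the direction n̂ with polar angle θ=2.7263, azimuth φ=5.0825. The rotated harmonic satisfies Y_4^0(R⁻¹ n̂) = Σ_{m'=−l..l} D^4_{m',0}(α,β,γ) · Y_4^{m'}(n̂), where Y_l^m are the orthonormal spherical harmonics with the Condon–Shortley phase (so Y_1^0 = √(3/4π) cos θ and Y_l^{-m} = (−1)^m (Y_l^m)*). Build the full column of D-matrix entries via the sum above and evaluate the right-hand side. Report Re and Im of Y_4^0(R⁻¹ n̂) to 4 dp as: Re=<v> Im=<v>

Need the full column D^4_{m',0} for m'=−4..4 at α=3.8659, β=2.0489, γ=0.5425.
cos(β/2)=0.519569, sin(β/2)=0.854429
d^4_{-4,0}: single k=4 term ⇒ +0.324956;  D = -0.315302+0.078619i
d^4_{-3,0}: k∈[3..4] ⇒ +0.279452 -0.755740 = -0.476288;  D = -0.269767+0.392525i
d^4_{-2,0}: k∈[2..4] ⇒ +0.136248 -0.982575 +0.996465 = +0.150139;  D = +0.018299+0.149020i
d^4_{-1,0}: k∈[1..4] ⇒ +0.039056 -0.633737 +1.713857 -0.772482 = +0.346694;  D = -0.259659-0.229725i
d^4_{0,0}: k∈[0..4] ⇒ +0.005311 -0.229790 +1.398228 -1.680586 +0.284057 = -0.222780;  D = -0.222780+0.000000i
d^4_{1,0}: k∈[0..3] ⇒ -0.039056 +0.633737 -1.713857 +0.772482 = -0.346694;  D = +0.259659-0.229725i
d^4_{2,0}: k∈[0..2] ⇒ +0.136248 -0.982575 +0.996465 = +0.150139;  D = +0.018299-0.149020i
d^4_{3,0}: k∈[0..1] ⇒ -0.279452 +0.755740 = +0.476288;  D = +0.269767+0.392525i
d^4_{4,0}: single k=0 term ⇒ +0.324956;  D = -0.315302-0.078619i
Y_4^{m'}(θ=2.7263,φ=5.0825) and Σ D·Y over m':
  (-0.3153+0.0786i)·(+0.0011-0.0117i)  (-0.2698+0.3925i)·(+0.0674+0.0334i)  (+0.0183+0.1490i)·(-0.1954+0.1785i)  (-0.2597-0.2297i)·(-0.1807-0.4658i)  (-0.2228+0.0000i)·(+0.2556+0.0000i)  (+0.2597-0.2297i)·(+0.1807-0.4658i)  (+0.0183-0.1490i)·(-0.1954-0.1785i)  (+0.2698+0.3925i)·(-0.0674+0.0334i)  (-0.3153-0.0786i)·(+0.0011+0.0117i)
Y_4^0(R⁻¹ n̂) = -0.298868+0.000000i

Re=-0.2989 Im=0.0000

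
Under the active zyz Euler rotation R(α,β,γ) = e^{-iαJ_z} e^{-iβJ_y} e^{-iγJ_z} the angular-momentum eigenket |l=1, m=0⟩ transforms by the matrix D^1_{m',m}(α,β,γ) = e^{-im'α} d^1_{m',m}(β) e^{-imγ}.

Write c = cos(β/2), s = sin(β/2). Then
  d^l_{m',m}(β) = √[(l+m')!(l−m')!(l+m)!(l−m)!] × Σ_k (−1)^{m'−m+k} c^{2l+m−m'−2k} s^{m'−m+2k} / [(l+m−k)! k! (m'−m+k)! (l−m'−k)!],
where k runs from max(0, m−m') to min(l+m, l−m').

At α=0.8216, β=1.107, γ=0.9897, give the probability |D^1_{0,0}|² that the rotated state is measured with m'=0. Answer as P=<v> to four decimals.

Split into d^1_{0,0}(β=1.107) × two z-phases.
With c≡cos(β/2)=0.850690 and s≡sin(β/2)=0.525668, N=[1·1·1·1]^{1/2}=1.000000
k: max(0,(0)−(0))=0 … min(1+(0),1−(0))=1
  k=0: (−1)^0·1.0000/(1)·0.8507^2·0.5257^0 = +0.723673
  k=1: (−1)^1·1.0000/(1)·0.8507^0·0.5257^2 = -0.276327
d^1_{0,0}(1.107) = +0.723673 -0.276327 = +0.447347
|D^1_{0,0}|² = |d^1_{0,0}(β)|² = (+0.447347)² = 0.200119 (the z-rotation phases have unit modulus)

P=0.2001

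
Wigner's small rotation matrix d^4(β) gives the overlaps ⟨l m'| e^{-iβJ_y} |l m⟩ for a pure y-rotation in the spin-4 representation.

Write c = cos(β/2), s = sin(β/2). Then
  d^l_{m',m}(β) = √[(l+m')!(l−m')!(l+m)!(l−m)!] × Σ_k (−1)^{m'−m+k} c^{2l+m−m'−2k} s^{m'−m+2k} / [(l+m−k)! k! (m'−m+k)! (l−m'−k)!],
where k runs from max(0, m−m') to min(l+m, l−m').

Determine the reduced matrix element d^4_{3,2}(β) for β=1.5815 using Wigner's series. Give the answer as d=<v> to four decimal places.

d^4_{3,2}(β=1.5815) via Wigner's sum:
c=cos(1.5815/2)=0.703312, s=sin(1.5815/2)=0.710881; N=√[5040·1·720·2]=2693.993318
The bounds max(0,m−m')=0 and min(l+m,l−m')=1 give 2 terms
  k=0: (−1)^1·2693.9933/(720)·0.7033^7·0.7109^1 = -0.226412
  k=1: (−1)^2·2693.9933/(240)·0.7033^5·0.7109^3 = +0.693932
d^4_{3,2}(1.5815) = -0.226412 +0.693932 = +0.467521

d=0.4675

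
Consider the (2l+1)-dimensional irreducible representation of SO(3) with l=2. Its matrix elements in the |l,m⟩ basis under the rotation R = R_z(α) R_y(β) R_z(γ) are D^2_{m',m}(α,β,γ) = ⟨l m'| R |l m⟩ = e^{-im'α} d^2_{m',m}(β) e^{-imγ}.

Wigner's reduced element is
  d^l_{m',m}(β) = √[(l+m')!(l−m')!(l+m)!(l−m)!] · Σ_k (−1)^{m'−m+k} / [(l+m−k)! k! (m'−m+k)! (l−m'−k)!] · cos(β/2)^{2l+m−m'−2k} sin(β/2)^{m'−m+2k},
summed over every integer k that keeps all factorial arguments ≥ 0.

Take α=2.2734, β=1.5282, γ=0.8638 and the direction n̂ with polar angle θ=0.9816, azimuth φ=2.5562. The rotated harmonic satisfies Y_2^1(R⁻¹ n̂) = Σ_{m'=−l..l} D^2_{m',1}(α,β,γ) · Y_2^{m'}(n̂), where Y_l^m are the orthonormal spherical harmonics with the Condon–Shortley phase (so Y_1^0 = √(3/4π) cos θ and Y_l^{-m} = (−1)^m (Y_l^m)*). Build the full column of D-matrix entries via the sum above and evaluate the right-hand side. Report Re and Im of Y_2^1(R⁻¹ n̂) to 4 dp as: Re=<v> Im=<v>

Need the full column D^2_{m',1} for m'=−2..2 at α=2.2734, β=1.5282, γ=0.8638.
cos(β/2)=0.722005, sin(β/2)=0.691887
d^2_{-2,1}: single k=3 term ⇒ +0.478274;  D = -0.409873-0.246475i
d^2_{-1,1}: k∈[2..3] ⇒ +0.748640 -0.229162 = +0.519478;  D = +0.083376+0.512744i
d^2_{0,1}: k∈[1..2] ⇒ +0.637870 -0.585764 = +0.052107;  D = +0.033846-0.039617i
d^2_{1,1}: k∈[0..1] ⇒ +0.271745 -0.748640 = -0.476895;  D = +0.476890+0.002095i
d^2_{2,1}: single k=0 term ⇒ -0.520819;  D = -0.334808-0.398944i
Y_2^{m'}(θ=0.9816,φ=2.5562) and Σ D·Y over m':
  (-0.4099-0.2465i)·(+0.1040+0.2459i)  (+0.0834+0.5127i)·(-0.2975-0.1972i)  (+0.0338-0.0396i)·(-0.0232+0.0000i)  (+0.4769+0.0021i)·(+0.2975-0.1972i)  (-0.3348-0.3989i)·(+0.1040-0.2459i)
Y_2^1(R⁻¹ n̂) = +0.102885-0.347046i

Re=0.1029 Im=-0.3470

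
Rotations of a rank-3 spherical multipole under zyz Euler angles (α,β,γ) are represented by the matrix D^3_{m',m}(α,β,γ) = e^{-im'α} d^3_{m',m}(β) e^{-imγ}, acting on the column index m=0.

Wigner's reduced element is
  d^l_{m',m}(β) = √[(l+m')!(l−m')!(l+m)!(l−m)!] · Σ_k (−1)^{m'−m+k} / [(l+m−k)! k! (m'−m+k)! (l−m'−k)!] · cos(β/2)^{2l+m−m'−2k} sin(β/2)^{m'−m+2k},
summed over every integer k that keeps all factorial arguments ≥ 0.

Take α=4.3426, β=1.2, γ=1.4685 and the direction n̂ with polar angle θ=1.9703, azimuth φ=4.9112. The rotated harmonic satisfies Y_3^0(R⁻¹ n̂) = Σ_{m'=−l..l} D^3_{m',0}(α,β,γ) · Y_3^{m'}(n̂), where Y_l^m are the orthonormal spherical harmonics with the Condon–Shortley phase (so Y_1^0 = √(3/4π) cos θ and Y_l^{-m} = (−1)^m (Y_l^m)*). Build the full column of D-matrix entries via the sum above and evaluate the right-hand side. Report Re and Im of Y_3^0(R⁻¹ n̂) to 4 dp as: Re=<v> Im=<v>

Need the full column D^3_{m',0} for m'=−3..3 at α=4.3426, β=1.2, γ=1.4685.
cos(β/2)=0.825336, sin(β/2)=0.564642
d^3_{-3,0}: single k=3 term ⇒ +0.452613;  D = +0.405278+0.201516i
d^3_{-2,0}: k∈[2..3] ⇒ +0.810271 -0.379242 = +0.431029;  D = -0.318424+0.290503i
d^3_{-1,0}: k∈[1..3] ⇒ +0.749061 -1.051778 +0.164093 = -0.138625;  D = +0.050102+0.129254i
d^3_{0,0}: k∈[0..3] ⇒ +0.316070 -1.331410 +0.623158 -0.032407 = -0.424590;  D = -0.424590+0.000000i
d^3_{1,0}: k∈[0..2] ⇒ -0.749061 +1.051778 -0.164093 = +0.138625;  D = -0.050102+0.129254i
d^3_{2,0}: k∈[0..1] ⇒ +0.810271 -0.379242 = +0.431029;  D = -0.318424-0.290503i
d^3_{3,0}: single k=0 term ⇒ -0.452613;  D = -0.405278+0.201516i
Y_3^{m'}(θ=1.9703,φ=4.9112) and Σ D·Y over m':
  (+0.4053+0.2015i)·(-0.1832-0.2699i)  (-0.3184+0.2905i)·(+0.3111-0.1306i)  (+0.0501+0.1293i)·(-0.0143-0.0711i)  (-0.4246+0.0000i)·(+0.3257+0.0000i)  (-0.0501+0.1293i)·(+0.0143-0.0711i)  (-0.3184-0.2905i)·(+0.3111+0.1306i)  (-0.4053+0.2015i)·(+0.1832-0.2699i)
Y_3^0(R⁻¹ n̂) = -0.283265+0.000000i

Re=-0.2833 Im=0.0000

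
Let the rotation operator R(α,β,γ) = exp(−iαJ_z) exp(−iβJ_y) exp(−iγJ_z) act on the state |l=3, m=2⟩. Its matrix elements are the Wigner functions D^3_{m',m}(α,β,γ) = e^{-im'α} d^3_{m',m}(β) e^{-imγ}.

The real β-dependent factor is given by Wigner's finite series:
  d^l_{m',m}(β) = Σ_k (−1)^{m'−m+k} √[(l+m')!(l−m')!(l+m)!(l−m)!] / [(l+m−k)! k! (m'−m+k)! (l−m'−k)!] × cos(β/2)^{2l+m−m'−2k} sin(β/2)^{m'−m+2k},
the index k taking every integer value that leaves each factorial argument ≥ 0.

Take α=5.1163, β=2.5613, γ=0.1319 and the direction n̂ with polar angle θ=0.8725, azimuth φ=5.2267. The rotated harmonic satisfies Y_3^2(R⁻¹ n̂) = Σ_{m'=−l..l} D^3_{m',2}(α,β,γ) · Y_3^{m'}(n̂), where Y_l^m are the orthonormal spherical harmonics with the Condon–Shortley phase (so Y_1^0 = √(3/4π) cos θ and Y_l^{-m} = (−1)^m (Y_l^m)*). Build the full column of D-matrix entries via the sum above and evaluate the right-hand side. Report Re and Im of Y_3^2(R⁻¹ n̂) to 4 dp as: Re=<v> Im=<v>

Need the full column D^3_{m',2} for m'=−3..3 at α=5.1163, β=2.5613, γ=0.1319.
cos(β/2)=0.286092, sin(β/2)=0.958202
d^3_{-3,2}: single k=5 term ⇒ +0.566066;  D = -0.459766+0.330222i
d^3_{-2,2}: k∈[4..5] ⇒ +0.344994 -0.774003 = -0.429009;  D = +0.367075+0.222047i
d^3_{-1,2}: k∈[3..4] ⇒ +0.130293 -0.730789 = -0.600496;  D = -0.083861+0.594611i
d^3_{0,2}: k∈[2..3] ⇒ +0.033690 -0.377922 = -0.344232;  D = -0.332323+0.089759i
d^3_{1,2}: k∈[1..2] ⇒ +0.005807 -0.130293 = -0.124485;  D = -0.077080-0.097751i
d^3_{2,2}: k∈[0..1] ⇒ +0.000548 -0.030755 = -0.030206;  D = +0.014460-0.026520i
d^3_{3,2}: single k=0 term ⇒ -0.004498;  D = +0.004478+0.000428i
Y_3^{m'}(θ=0.8725,φ=5.2267) and Σ D·Y over m':
  (-0.4598+0.3302i)·(-0.1874-0.0052i)  (+0.3671+0.2220i)·(-0.1989+0.3302i)  (-0.0839+0.5946i)·(+0.1299+0.2299i)  (-0.3323+0.0898i)·(-0.2239+0.0000i)  (-0.0771-0.0978i)·(-0.1299+0.2299i)  (+0.0145-0.0265i)·(-0.1989-0.3302i)  (+0.0045+0.0004i)·(+0.1874-0.0052i)
Y_3^2(R⁻¹ n̂) = -0.109920+0.050947i

Re=-0.1099 Im=0.0509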